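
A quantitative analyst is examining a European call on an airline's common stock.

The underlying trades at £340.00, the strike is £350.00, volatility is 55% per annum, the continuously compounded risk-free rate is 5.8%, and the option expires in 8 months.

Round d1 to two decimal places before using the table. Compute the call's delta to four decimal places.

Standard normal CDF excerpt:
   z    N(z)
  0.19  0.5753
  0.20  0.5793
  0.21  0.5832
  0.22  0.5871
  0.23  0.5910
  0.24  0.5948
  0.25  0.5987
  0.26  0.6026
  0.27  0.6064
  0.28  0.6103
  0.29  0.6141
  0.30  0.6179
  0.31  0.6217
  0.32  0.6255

0.5987

σ√T = 0.55·√0.6667 = 0.4491
d₁ = [ln(340/350) + (0.058 + 0.55²/2)·0.6667] / 0.4491 = [-0.0290 + 0.1395] / 0.4491 = 0.2461 which rounds to 0.25
N(d₁) = N(0.25) = 0.5987
Δ_call = N(d₁) = 0.5987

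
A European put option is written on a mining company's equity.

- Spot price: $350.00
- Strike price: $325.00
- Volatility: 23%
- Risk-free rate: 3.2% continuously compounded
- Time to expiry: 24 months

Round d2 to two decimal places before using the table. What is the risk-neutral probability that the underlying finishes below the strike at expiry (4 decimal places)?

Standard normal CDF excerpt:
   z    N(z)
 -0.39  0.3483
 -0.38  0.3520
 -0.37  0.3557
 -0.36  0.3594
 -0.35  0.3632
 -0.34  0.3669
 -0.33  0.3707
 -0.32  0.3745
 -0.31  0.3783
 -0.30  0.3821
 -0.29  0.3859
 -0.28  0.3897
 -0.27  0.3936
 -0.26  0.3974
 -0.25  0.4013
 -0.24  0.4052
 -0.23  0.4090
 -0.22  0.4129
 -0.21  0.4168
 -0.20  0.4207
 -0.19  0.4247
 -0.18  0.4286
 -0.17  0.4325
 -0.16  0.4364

σ√T = 0.23·√2 = 0.3253
d₁ = [ln(350/325) + (0.032 + ½·0.23²)·2] / (σ√T) = (0.0741 + 0.1169) / 0.3253 = 0.5872 → 0.59
d₂ = 0.5872 − 0.3253 = 0.2620 → 0.26
Pr(exercise) under Q = N(−d₂) = N(-0.26) = 0.3974

0.3974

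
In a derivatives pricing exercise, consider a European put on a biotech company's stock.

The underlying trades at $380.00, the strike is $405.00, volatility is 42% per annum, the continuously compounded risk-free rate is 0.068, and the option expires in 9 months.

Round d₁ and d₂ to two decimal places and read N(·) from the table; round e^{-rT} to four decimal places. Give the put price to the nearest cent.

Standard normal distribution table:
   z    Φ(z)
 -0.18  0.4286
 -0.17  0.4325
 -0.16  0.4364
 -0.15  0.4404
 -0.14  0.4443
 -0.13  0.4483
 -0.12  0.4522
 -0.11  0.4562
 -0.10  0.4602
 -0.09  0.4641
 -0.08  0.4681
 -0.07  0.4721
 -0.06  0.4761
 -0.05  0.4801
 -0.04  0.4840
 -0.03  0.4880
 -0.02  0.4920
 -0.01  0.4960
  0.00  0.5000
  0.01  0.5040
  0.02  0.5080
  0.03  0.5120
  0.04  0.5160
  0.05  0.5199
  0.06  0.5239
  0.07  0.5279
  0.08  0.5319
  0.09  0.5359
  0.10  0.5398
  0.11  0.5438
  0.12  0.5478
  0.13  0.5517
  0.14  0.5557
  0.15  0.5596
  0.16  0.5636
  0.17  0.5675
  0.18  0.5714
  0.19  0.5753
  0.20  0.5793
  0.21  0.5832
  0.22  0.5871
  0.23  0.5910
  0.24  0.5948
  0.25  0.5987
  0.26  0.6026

σ√T = 0.42 × 0.8660 = 0.3637
d₁ = [ln(380/405) + (0.068 + ½·0.42²)·0.75] / (σ√T) = (-0.0637 + 0.1172) / 0.3637 = 0.1469 ⇒ 0.15
d₂ = 0.1469 − 0.3637 = -0.2168 ⇒ -0.22
e^(−rT) = e^(−0.068·0.75) = 0.9503
N(−d₂) = N(0.22) = 0.5871;  N(−d₁) = N(-0.15) = 0.4404
P = 405·0.9503·0.5871 − 380·0.4404 = 225.9581 − 167.3520 = 58.6061

$58.61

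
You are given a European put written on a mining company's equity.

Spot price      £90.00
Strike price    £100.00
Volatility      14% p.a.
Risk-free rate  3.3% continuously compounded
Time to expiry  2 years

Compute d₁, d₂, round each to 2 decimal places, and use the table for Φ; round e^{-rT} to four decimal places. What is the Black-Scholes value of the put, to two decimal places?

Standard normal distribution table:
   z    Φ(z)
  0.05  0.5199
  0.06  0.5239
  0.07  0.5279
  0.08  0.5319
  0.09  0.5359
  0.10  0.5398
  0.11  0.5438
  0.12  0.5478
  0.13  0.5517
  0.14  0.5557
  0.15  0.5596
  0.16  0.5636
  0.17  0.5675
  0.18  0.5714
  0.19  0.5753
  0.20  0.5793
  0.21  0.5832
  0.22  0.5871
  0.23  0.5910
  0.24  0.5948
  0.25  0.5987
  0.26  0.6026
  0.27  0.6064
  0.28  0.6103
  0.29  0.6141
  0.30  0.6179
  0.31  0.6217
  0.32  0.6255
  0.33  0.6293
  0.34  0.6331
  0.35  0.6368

£9.26

σ√T = 0.14 × 1.4142 = 0.1980
ln(S/K) + (r + σ²/2)T = ln(90/100) + (0.033 + 0.14²/2)·2 = -0.1054 + 0.0856 = -0.0198
d₁ = -0.0198 / 0.1980 = -0.0998 → -0.10
d₂ = d₁ − σ√T = -0.0998 − 0.1980 = -0.2978 → -0.30
e^(−rT) = e^(−0.033·2) = 0.9361
N(−d₂) = N(0.30) = 0.6179;  N(−d₁) = N(0.10) = 0.5398
P = 100·0.9361·0.6179 − 90·0.5398 = 57.8416 − 48.5820 = 9.2596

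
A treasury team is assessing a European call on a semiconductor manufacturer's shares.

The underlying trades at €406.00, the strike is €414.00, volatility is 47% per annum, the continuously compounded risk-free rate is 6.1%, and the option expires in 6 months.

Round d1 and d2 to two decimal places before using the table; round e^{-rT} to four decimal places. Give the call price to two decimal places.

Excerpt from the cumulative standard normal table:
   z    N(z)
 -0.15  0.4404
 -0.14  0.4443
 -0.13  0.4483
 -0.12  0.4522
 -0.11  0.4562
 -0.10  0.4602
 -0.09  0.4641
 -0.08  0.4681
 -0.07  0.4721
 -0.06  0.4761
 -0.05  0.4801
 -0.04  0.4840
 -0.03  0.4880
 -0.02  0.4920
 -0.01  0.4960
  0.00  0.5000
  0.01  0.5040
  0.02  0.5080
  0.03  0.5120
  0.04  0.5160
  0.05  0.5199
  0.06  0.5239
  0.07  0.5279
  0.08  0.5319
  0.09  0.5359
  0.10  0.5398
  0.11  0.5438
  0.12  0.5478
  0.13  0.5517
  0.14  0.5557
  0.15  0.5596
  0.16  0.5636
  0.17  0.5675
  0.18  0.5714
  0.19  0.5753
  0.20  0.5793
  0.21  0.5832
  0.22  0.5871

T = 0.5;  σ√T = 0.3323
ln(S/K) + (r + σ²/2)T = ln(406/414) + (0.061 + 0.47²/2)·0.5 = -0.0195 + 0.0857 = 0.0662
d₁ = 0.0662 / 0.3323 = 0.1992 ⇒ 0.20
d₂ = d₁ − σ√T = 0.1992 − 0.3323 = -0.1331 ⇒ -0.13
e^(−rT) = e^(−0.061·0.5) = 0.9700
N(d₁) = N(0.20) = 0.5793;  N(d₂) = N(-0.13) = 0.4483
C = 406·0.5793 − 414·0.9700·0.4483 = 235.1958 − 180.0283 = 55.1675

€55.17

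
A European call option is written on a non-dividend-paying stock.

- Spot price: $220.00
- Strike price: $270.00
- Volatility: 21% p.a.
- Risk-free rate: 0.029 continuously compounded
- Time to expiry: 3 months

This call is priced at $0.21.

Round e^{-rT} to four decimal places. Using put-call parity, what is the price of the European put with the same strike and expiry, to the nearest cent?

$48.27

e^(−rT) = e^(−0.029·0.25) = 0.9928
Put-call parity: C − P = S − K·e^(−rT) = 220 − 270·0.9928 = 220 − 268.0560 = -48.0560
P = C − (C − P) = 0.21 − (-48.0560) = 48.2660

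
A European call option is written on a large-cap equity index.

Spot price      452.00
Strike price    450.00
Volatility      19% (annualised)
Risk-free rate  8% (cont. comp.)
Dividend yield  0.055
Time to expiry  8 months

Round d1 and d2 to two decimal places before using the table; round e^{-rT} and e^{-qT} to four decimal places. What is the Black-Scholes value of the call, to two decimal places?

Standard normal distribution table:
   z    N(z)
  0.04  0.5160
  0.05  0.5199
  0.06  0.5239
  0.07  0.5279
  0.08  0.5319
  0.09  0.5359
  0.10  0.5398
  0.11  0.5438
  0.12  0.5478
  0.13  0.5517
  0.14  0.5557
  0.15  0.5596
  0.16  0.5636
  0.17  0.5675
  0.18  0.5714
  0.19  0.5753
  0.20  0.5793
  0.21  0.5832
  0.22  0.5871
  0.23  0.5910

30.60

σ√T = 0.19 × 0.8165 = 0.1551
d₁ = [ln(452/450) + (0.08 − 0.055 + ½·0.19²)·0.6667] / (σ√T) = (0.0044 + 0.0287) / 0.1551 = 0.2136 ⇒ 0.21
d₂ = 0.2136 − 0.1551 = 0.0585 ⇒ 0.06
e^(−qT) = e^(−0.055·0.6667) = 0.9640;  e^(−rT) = e^(−0.08·0.6667) = 0.9481
C = 452·0.9640·N(0.21) − 450·0.9481·N(0.06) = 452·0.9640·0.5832 − 450·0.9481·0.5239 = 254.1166 − 223.5193 = 30.5973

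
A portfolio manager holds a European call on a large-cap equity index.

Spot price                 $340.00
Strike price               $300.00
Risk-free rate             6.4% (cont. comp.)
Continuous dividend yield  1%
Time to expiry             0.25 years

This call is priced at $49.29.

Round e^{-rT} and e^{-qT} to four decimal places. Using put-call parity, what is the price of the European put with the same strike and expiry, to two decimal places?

exp(−qT) = exp(−0.01·0.25) = 0.9975;  exp(−rT) = exp(−0.064·0.25) = 0.9841
Put-call parity: C − P = S·e^(−qT) − K·e^(−rT) = 340·0.9975 − 300·0.9841 = 339.1500 − 295.2300 = 43.9200
P = C − (C − P) = 49.29 − (43.9200) = 5.3700

$5.37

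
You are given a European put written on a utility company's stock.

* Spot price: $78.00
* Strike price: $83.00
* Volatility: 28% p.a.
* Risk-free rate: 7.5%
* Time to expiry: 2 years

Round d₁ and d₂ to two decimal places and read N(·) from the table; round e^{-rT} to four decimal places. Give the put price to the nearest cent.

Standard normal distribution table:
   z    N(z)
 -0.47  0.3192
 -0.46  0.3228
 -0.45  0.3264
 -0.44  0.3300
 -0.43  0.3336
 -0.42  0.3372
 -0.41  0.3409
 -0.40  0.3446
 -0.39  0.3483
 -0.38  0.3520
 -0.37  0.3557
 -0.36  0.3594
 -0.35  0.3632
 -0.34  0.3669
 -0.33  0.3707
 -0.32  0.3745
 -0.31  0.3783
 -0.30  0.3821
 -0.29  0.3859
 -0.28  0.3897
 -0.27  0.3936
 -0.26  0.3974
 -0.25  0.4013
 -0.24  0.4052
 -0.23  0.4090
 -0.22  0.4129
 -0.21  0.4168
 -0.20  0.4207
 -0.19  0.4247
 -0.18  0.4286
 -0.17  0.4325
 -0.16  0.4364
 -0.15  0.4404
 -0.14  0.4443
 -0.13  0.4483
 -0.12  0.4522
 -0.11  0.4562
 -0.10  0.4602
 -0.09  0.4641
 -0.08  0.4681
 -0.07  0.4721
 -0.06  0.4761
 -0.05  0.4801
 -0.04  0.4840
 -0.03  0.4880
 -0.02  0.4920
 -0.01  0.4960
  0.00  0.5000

σ√T = 0.28 × 1.4142 = 0.3960
d₁ = [ln(78/83) + (0.075 + ½·0.28²)·2] / (σ√T) = (-0.0621 + 0.2284) / 0.3960 = 0.4199 → 0.42
d₂ = 0.4199 − 0.3960 = 0.0239 → 0.02
e^(−rT) = e^(−0.075·2) = 0.8607
N(−d₂) = N(-0.02) = 0.4920;  N(−d₁) = N(-0.42) = 0.3372
P = 83·0.8607·0.4920 − 78·0.3372 = 35.1475 − 26.3016 = 8.8459

$8.85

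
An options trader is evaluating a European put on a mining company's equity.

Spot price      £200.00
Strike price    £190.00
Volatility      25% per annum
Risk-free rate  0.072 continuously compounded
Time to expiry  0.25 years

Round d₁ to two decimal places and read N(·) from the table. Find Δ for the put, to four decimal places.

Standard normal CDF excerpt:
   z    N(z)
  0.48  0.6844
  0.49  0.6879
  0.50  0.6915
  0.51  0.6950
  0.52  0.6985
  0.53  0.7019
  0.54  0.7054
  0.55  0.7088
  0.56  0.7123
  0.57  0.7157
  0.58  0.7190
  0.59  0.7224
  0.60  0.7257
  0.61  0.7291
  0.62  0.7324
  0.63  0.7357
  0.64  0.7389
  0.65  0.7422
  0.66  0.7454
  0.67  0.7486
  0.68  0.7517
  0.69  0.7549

-0.2676

σ√T = 0.25·√0.25 = 0.1250
d₁ = [ln(200/190) + (0.072 + 0.25²/2)·0.25] / 0.1250 = [0.0513 + 0.0258] / 0.1250 = 0.6168 → 0.62
N(d₁) = N(0.62) = 0.7324
Δ_put = N(d₁) − 1 = 0.7324 − 1 = -0.2676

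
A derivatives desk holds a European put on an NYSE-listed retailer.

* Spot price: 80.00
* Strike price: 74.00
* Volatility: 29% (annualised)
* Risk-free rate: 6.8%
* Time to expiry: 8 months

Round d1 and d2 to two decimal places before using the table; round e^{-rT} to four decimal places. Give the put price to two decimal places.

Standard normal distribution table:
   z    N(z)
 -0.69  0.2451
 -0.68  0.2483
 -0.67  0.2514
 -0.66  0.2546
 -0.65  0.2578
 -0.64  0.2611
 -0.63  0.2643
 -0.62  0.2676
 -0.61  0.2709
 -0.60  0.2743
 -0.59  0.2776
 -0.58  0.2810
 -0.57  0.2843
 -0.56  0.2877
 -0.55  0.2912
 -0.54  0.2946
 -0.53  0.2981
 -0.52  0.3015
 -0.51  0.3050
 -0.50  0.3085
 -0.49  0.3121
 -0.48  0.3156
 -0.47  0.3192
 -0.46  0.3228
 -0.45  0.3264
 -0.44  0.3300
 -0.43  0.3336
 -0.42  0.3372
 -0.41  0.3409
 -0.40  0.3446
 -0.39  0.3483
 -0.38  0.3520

3.48

σ√T = 0.29·√0.6667 = 0.2368
d₁ = [ln(80/74) + (0.068 + 0.29²/2)·0.6667] / 0.2368 = [0.0780 + 0.0734] / 0.2368 = 0.6391 ⇒ 0.64
d₂ = d₁ − σ√T = 0.6391 − 0.2368 = 0.4023 ⇒ 0.40
e^(−rT) = e^(−0.068·0.6667) = 0.9557
N(−d₂) = N(-0.40) = 0.3446;  N(−d₁) = N(-0.64) = 0.2611
P = 74·0.9557·0.3446 − 80·0.2611 = 24.3707 − 20.8880 = 3.4827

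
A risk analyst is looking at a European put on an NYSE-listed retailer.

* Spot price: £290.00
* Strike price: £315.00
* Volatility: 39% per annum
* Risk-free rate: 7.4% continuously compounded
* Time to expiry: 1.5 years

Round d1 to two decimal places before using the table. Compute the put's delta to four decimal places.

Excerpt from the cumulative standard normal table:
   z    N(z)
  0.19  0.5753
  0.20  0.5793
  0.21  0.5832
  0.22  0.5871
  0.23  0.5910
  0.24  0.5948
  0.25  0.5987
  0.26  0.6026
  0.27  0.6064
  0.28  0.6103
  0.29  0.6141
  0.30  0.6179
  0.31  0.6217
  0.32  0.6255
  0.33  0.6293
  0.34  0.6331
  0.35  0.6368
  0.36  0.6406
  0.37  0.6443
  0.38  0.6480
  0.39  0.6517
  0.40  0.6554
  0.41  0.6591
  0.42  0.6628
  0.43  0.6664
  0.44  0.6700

T = 1.5;  σ√T = 0.4777
d₁ = [ln(290/315) + (0.074 + ½·0.39²)·1.5] / (σ√T) = (-0.0827 + 0.2251) / 0.4777 = 0.2981 → 0.30
N(d₁) = N(0.30) = 0.6179
Δ_put = N(d₁) − 1 = 0.6179 − 1 = -0.3821

-0.3821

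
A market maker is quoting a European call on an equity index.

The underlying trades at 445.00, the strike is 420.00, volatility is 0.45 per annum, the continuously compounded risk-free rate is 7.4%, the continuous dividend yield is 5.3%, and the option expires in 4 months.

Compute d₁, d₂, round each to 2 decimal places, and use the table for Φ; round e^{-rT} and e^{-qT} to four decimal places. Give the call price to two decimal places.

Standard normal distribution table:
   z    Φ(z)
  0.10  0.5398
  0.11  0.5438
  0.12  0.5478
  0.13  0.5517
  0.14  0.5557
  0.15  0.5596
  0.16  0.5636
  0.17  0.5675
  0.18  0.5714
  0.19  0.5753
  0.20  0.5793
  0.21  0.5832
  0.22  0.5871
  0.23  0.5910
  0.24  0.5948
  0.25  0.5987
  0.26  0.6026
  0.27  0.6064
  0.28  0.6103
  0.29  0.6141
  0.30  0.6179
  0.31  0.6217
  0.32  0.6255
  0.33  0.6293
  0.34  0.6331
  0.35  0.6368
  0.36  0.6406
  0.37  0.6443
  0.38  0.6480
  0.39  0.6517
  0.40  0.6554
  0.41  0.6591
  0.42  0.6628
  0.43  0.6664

58.85

σ√T = 0.45 × 0.5774 = 0.2598
d₁ = [ln(445/420) + (0.074 − 0.053 + ½·0.45²)·0.3333] / (σ√T) = (0.0578 + 0.0407) / 0.2598 = 0.3794 ≈ 0.38
d₂ = 0.3794 − 0.2598 = 0.1196 ≈ 0.12
e^(−qT) = e^(−0.053·0.3333) = 0.9825;  e^(−rT) = e^(−0.074·0.3333) = 0.9756
N(d₁) = N(0.38) = 0.6480;  N(d₂) = N(0.12) = 0.5478
C = 445·0.9825·0.6480 − 420·0.9756·0.5478 = 283.3137 − 224.4621 = 58.8516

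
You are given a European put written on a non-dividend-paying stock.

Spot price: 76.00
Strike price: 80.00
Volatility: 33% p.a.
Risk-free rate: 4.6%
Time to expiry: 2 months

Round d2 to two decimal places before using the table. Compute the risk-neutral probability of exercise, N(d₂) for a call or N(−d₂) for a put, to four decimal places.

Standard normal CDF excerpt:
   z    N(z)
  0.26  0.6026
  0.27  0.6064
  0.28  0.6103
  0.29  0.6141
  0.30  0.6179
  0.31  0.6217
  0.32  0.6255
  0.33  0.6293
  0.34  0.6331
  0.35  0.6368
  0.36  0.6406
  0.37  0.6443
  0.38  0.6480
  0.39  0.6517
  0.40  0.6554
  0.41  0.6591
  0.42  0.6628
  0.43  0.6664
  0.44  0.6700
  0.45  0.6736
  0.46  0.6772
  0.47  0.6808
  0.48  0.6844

σ√T = 0.33 × 0.4082 = 0.1347
d₁ = [ln(76/80) + (0.046 + ½·0.33²)·0.1667] / (σ√T) = (-0.0513 + 0.0167) / 0.1347 = -0.2565 ≈ -0.26
d₂ = -0.2565 − 0.1347 = -0.3912 ≈ -0.39
Pr(exercise) under Q = N(−d₂) = N(0.39) = 0.6517

0.6517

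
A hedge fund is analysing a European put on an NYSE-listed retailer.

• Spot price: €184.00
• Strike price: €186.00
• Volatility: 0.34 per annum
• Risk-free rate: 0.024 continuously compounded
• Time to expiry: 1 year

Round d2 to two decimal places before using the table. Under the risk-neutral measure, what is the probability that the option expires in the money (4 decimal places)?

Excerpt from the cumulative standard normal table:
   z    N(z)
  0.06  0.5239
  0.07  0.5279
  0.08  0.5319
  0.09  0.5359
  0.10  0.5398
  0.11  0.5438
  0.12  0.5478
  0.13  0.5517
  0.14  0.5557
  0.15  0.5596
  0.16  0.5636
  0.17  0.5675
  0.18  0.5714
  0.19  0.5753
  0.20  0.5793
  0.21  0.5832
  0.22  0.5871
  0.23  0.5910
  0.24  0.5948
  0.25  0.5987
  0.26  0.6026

0.5517

σ√T = 0.34 × 1.0000 = 0.3400
d₁ = [ln(184/186) + (0.024 + 0.34²/2)·1] / 0.3400 = [-0.0108 + 0.0818] / 0.3400 = 0.2088 ⇒ 0.21
d₂ = d₁ − σ√T = 0.2088 − 0.3400 = -0.1312 ⇒ -0.13
Risk-neutral Pr[S_T < K] = N(−d₂) = N(0.13) = 0.5517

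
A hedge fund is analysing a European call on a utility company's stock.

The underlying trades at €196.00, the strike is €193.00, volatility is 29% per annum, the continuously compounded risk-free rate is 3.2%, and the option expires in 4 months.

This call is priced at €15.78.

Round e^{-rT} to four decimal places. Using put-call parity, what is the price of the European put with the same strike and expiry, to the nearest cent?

e^(−rT) = e^(−0.032·0.3333) = 0.9894
Put-call parity: C − P = S − K·e^(−rT) = 196 − 193·0.9894 = 196 − 190.9542 = 5.0458
P = C − (C − P) = 15.78 − (5.0458) = 10.7342

€10.73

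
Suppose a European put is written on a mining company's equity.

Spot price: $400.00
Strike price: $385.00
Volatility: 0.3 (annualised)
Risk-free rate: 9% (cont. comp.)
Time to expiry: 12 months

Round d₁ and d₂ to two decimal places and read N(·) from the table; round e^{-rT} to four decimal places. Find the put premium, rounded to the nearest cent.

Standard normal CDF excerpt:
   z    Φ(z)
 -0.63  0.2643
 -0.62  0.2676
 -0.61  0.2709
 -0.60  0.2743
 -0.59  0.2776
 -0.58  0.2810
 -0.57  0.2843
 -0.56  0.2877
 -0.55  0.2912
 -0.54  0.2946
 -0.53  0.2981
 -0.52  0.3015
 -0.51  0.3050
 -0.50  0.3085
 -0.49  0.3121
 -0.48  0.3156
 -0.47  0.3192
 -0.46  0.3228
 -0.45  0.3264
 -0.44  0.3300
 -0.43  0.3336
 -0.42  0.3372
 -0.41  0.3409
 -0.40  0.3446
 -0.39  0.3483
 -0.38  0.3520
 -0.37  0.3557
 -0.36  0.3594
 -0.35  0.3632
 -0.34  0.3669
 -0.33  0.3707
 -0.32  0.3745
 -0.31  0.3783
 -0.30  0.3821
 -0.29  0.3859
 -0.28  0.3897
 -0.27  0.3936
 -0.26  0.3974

$24.72

σ√T = 0.3·√1 = 0.3000
ln(S/K) + (r + σ²/2)T = ln(400/385) + (0.09 + 0.3²/2)·1 = 0.0382 + 0.1350 = 0.1732
d₁ = 0.1732 / 0.3000 = 0.5774 → 0.58
d₂ = d₁ − σ√T = 0.5774 − 0.3000 = 0.2774 → 0.28
e^(−rT) = e^(−0.09·1) = 0.9139
P = 385·0.9139·N(-0.28) − 400·N(-0.58) = 385·0.9139·0.3897 − 400·0.2810 = 137.1165 − 112.4000 = 24.7165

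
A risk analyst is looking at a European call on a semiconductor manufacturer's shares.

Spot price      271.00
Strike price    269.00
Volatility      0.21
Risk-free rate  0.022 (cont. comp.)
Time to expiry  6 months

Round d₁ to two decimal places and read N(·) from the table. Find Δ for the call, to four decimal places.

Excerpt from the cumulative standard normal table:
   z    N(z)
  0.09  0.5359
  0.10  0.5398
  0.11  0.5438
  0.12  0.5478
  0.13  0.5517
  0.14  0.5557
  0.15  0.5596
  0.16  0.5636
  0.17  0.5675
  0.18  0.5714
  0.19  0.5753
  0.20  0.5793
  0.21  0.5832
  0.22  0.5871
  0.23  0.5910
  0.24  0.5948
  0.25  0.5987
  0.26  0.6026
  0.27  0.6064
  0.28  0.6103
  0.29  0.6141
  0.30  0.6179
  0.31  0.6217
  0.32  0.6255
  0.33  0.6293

0.5793

σ√T = 0.21 × 0.7071 = 0.1485
d₁ = [ln(271/269) + (0.022 + ½·0.21²)·0.5] / (σ√T) = (0.0074 + 0.0220) / 0.1485 = 0.1982 ≈ 0.20
N(d₁) = N(0.20) = 0.5793
Δ_call = N(d₁) = 0.5793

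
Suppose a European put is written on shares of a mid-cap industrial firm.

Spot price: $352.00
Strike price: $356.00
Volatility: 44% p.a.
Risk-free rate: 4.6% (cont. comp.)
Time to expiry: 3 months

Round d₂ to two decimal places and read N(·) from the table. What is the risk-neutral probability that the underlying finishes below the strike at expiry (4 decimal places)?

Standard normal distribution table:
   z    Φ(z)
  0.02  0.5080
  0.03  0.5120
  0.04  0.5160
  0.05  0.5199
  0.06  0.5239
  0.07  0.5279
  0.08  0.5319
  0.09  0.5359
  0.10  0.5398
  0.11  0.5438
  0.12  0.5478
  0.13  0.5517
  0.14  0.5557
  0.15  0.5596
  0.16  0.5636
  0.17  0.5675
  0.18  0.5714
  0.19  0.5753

σ√T = 0.44 × 0.5000 = 0.2200
ln(S/K) + (r + σ²/2)T = ln(352/356) + (0.046 + 0.44²/2)·0.25 = -0.0113 + 0.0357 = 0.0244
d₁ = 0.0244 / 0.2200 = 0.1109 ⇒ 0.11
d₂ = d₁ − σ√T = 0.1109 − 0.2200 = -0.1091 ⇒ -0.11
Risk-neutral Pr[S_T < K] = N(−d₂) = N(0.11) = 0.5438

0.5438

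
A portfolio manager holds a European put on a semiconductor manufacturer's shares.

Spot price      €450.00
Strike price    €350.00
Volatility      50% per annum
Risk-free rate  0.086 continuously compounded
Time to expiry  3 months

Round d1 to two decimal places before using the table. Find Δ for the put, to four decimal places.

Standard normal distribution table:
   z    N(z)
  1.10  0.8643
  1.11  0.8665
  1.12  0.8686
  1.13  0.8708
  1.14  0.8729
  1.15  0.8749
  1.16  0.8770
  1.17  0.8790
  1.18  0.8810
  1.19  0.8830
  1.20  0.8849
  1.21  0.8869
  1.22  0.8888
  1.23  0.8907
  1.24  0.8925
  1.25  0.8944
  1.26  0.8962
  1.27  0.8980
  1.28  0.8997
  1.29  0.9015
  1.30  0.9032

T = 0.25;  σ√T = 0.2500
d₁ = [ln(450/350) + (0.086 + ½·0.5²)·0.25] / (σ√T) = (0.2513 + 0.0527) / 0.2500 = 1.2163 ≈ 1.22
N(d₁) = N(1.22) = 0.8888
Δ_put = N(d₁) − 1 = 0.8888 − 1 = -0.1112

-0.1112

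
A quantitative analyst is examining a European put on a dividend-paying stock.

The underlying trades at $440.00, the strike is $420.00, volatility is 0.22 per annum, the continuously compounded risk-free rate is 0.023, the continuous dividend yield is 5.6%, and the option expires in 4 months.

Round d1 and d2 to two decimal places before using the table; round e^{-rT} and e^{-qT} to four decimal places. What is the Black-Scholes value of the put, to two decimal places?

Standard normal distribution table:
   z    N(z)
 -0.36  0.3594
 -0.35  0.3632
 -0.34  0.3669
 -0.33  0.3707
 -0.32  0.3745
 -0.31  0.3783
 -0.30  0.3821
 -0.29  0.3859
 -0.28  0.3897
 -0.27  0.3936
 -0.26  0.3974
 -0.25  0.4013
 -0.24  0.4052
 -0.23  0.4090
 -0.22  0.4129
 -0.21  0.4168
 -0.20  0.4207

$13.65

T = 0.3333;  σ√T = 0.1270
d₁ = [ln(440/420) + (0.023 − 0.056 + ½·0.22²)·0.3333] / (σ√T) = (0.0465 − 0.0029) / 0.1270 = 0.3432 ≈ 0.34
d₂ = 0.3432 − 0.1270 = 0.2161 ≈ 0.22
e^(−qT) = e^(−0.056·0.3333) = 0.9815;  e^(−rT) = e^(−0.023·0.3333) = 0.9924
P = 420·0.9924·N(-0.22) − 440·0.9815·N(-0.34) = 420·0.9924·0.4129 − 440·0.9815·0.3669 = 172.1000 − 158.4494 = 13.6506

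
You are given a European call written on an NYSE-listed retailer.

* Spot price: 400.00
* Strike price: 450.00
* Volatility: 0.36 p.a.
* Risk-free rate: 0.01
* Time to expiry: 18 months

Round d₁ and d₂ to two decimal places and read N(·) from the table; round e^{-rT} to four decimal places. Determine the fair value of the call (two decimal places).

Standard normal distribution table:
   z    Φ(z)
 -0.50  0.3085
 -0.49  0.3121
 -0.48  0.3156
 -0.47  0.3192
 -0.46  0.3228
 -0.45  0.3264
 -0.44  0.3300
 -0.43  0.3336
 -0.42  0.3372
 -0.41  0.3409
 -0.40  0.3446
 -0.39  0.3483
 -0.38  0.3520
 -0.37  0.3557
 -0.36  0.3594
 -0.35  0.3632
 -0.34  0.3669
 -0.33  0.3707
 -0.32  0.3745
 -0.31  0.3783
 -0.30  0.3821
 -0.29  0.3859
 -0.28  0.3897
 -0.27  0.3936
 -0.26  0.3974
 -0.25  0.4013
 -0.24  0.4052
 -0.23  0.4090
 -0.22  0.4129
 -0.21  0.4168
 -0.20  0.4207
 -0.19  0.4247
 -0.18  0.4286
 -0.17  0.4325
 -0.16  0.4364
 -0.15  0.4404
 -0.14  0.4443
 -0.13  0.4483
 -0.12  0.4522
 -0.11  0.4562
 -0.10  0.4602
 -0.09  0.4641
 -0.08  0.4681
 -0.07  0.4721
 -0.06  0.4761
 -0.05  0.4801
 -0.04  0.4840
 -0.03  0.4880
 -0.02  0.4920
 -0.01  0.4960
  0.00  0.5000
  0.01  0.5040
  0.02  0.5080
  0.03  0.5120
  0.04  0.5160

T = 1.5;  σ√T = 0.4409
d₁ = [ln(400/450) + (0.01 + ½·0.36²)·1.5] / (σ√T) = (-0.1178 + 0.1122) / 0.4409 = -0.0127 ⇒ -0.01
d₂ = -0.0127 − 0.4409 = -0.4536 ⇒ -0.45
exp(−rT) = exp(−0.01·1.5) = 0.9851
N(d₁) = N(-0.01) = 0.4960;  N(d₂) = N(-0.45) = 0.3264
C = 400·0.4960 − 450·0.9851·0.3264 = 198.4000 − 144.6915 = 53.7085

53.71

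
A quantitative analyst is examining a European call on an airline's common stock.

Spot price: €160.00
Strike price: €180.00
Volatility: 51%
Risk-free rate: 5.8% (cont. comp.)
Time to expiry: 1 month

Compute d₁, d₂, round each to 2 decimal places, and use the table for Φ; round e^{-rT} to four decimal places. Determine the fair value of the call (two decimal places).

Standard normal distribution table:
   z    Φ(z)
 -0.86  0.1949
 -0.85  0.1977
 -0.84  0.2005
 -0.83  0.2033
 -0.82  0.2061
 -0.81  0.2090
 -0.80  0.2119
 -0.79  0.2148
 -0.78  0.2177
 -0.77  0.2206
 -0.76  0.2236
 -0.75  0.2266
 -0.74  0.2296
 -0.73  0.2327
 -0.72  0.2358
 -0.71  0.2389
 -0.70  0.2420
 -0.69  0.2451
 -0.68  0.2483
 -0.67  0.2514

€3.30

σ√T = 0.51·√0.08333 = 0.1472
d₁ = [ln(160/180) + (0.058 + ½·0.51²)·0.08333] / (σ√T) = (-0.1178 + 0.0157) / 0.1472 = -0.6936 → -0.69
d₂ = -0.6936 − 0.1472 = -0.8408 → -0.84
exp(−rT) = exp(−0.058·0.08333) = 0.9952
C = 160·N(-0.69) − 180·0.9952·N(-0.84) = 160·0.2451 − 180·0.9952·0.2005 = 39.2160 − 35.9168 = 3.2992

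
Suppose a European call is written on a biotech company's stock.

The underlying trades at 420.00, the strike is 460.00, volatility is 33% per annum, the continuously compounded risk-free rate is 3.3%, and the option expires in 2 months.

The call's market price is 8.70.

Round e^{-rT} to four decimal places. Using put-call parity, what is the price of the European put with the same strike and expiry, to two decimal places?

e^(−rT) = e^(−0.033·0.1667) = 0.9945
Put-call parity: C − P = S − K·e^(−rT) = 420 − 460·0.9945 = 420 − 457.4700 = -37.4700
P = C − (C − P) = 8.70 − (-37.4700) = 46.1700

46.17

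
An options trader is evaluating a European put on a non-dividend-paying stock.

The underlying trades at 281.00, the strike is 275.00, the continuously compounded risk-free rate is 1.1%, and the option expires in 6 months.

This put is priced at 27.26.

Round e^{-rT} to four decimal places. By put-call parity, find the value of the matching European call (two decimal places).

34.77

e^(−rT) = e^(−0.011·0.5) = 0.9945
Put-call parity: C − P = S − K·e^(−rT) = 281 − 275·0.9945 = 281 − 273.4875 = 7.5125
C = P + (C − P) = 27.26 + (7.5125) = 34.7725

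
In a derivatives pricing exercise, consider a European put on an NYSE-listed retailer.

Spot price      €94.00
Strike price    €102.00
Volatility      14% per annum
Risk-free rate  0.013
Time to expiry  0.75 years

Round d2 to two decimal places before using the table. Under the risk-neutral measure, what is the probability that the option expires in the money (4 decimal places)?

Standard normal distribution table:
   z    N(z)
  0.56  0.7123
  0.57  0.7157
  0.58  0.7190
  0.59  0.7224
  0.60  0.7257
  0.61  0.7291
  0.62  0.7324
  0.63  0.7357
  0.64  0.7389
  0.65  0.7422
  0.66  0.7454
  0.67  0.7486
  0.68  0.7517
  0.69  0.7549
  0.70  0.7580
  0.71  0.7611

σ√T = 0.14 × 0.8660 = 0.1212
d₁ = [ln(94/102) + (0.013 + 0.14²/2)·0.75] / 0.1212 = [-0.0817 + 0.0171] / 0.1212 = -0.5326 → -0.53
d₂ = d₁ − σ√T = -0.5326 − 0.1212 = -0.6539 → -0.65
Pr(exercise) under Q = N(−d₂) = N(0.65) = 0.7422

0.7422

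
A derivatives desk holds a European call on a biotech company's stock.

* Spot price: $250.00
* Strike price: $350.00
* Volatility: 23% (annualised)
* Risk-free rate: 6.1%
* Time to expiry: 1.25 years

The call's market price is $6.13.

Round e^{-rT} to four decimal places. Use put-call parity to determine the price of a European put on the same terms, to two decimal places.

exp(−rT) = exp(−0.061·1.25) = 0.9266
Put-call parity: C − P = S − K·e^(−rT) = 250 − 350·0.9266 = 250 − 324.3100 = -74.3100
P = C − (C − P) = 6.13 − (-74.3100) = 80.4400

$80.44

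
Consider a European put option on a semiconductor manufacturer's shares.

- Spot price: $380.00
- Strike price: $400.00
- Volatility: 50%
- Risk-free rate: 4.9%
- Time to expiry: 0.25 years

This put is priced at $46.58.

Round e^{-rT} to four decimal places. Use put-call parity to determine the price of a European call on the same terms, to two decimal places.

exp(−rT) = exp(−0.049·0.25) = 0.9878
Put-call parity: C − P = S − K·e^(−rT) = 380 − 400·0.9878 = 380 − 395.1200 = -15.1200
C = P + (C − P) = 46.58 + (-15.1200) = 31.4600

$31.46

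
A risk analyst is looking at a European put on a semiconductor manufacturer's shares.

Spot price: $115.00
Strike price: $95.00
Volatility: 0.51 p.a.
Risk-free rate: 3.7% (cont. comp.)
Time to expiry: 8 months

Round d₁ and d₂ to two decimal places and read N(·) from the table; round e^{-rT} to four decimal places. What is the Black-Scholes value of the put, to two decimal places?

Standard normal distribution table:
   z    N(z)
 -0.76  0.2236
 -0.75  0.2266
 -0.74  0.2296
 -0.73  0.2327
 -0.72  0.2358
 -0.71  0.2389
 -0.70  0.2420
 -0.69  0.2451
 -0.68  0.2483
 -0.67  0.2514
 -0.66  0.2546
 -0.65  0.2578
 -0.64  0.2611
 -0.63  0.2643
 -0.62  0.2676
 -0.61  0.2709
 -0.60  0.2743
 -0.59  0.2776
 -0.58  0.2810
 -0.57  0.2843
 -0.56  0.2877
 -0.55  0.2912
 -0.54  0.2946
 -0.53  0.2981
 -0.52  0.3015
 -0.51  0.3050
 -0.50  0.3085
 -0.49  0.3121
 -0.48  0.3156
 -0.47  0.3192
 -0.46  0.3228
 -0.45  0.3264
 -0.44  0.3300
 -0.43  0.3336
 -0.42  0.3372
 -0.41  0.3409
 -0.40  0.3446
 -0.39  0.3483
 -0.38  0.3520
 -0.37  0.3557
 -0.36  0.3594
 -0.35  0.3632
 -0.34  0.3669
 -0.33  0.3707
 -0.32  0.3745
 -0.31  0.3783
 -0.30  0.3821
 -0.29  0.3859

T = 0.6667;  σ√T = 0.4164
d₁ = [ln(115/95) + (0.037 + ½·0.51²)·0.6667] / (σ√T) = (0.1911 + 0.1114) / 0.4164 = 0.7263 ⇒ 0.73
d₂ = 0.7263 − 0.4164 = 0.3098 ⇒ 0.31
exp(−rT) = exp(−0.037·0.6667) = 0.9756
P = 95·0.9756·N(-0.31) − 115·N(-0.73) = 95·0.9756·0.3783 − 115·0.2327 = 35.0616 − 26.7605 = 8.3011

$8.30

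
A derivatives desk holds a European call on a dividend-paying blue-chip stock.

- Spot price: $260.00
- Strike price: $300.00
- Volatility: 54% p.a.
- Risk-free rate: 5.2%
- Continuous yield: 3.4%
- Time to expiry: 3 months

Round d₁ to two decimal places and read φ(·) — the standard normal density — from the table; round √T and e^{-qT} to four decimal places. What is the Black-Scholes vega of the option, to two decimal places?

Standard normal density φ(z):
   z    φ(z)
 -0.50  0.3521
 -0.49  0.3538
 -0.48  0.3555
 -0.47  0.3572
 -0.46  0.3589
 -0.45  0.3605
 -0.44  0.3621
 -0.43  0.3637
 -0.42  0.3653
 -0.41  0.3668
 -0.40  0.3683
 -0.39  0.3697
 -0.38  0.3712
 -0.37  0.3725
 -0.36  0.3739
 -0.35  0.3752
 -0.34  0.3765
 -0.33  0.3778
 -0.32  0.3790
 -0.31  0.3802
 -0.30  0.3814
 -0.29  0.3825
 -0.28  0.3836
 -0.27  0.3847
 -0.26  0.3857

σ√T = 0.54·√0.25 = 0.2700
d₁ = [ln(260/300) + (0.052 − 0.034 + 0.54²/2)·0.25] / 0.2700 = [-0.1431 + 0.0410] / 0.2700 = -0.3783 ⇒ -0.38
√T = √0.25 = 0.5000
φ(d₁) = φ(-0.38) = 0.3712
exp(−qT) = exp(−0.034·0.25) = 0.9915
vega = S·exp(−qT)·φ(d₁)·√T = 260·0.9915·0.3712·0.5000 = 47.8458

47.85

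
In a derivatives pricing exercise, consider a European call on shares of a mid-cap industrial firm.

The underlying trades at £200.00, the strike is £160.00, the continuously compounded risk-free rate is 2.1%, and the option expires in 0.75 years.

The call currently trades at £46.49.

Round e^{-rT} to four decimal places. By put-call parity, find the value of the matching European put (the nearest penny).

£3.99

e^(−rT) = e^(−0.021·0.75) = 0.9844
Put-call parity: C − P = S − K·e^(−rT) = 200 − 160·0.9844 = 200 − 157.5040 = 42.4960
P = C − (C − P) = 46.49 − (42.4960) = 3.9940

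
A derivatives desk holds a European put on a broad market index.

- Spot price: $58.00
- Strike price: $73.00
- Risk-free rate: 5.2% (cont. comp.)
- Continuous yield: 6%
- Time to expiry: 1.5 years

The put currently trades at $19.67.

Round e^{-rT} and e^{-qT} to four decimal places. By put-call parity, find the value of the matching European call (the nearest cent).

e^(−qT) = e^(−0.06·1.5) = 0.9139;  e^(−rT) = e^(−0.052·1.5) = 0.9250
Put-call parity: C − P = S·e^(−qT) − K·e^(−rT) = 58·0.9139 − 73·0.9250 = 53.0062 − 67.5250 = -14.5188
C = P + (C − P) = 19.67 + (-14.5188) = 5.1512

$5.15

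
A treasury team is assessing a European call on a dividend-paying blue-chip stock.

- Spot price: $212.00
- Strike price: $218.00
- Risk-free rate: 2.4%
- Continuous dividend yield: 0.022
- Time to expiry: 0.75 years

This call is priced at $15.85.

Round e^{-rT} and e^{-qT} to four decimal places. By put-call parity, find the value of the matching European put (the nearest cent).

e^(−qT) = e^(−0.022·0.75) = 0.9836;  e^(−rT) = e^(−0.024·0.75) = 0.9822
Put-call parity: C − P = S·e^(−qT) − K·e^(−rT) = 212·0.9836 − 218·0.9822 = 208.5232 − 214.1196 = -5.5964
P = C − (C − P) = 15.85 − (-5.5964) = 21.4464

$21.45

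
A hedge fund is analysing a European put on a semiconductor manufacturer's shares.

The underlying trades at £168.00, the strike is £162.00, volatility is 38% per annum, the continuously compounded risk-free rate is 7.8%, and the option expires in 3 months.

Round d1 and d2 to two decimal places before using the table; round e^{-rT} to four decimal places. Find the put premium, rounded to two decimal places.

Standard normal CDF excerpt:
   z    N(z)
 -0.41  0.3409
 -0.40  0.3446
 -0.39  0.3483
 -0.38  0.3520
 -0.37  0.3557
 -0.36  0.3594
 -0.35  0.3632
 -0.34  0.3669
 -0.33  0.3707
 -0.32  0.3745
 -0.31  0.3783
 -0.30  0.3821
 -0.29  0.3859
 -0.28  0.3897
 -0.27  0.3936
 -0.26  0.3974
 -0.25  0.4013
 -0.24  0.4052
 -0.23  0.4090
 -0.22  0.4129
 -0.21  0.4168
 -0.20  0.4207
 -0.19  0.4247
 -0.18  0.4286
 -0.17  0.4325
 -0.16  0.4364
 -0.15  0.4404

T = 0.25;  σ√T = 0.1900
d₁ = [ln(168/162) + (0.078 + 0.38²/2)·0.25] / 0.1900 = [0.0364 + 0.0376] / 0.1900 = 0.3890 which rounds to 0.39
d₂ = d₁ − σ√T = 0.3890 − 0.1900 = 0.1990 which rounds to 0.20
e^(−rT) = e^(−0.078·0.25) = 0.9807
N(−d₂) = N(-0.20) = 0.4207;  N(−d₁) = N(-0.39) = 0.3483
P = 162·0.9807·0.4207 − 168·0.3483 = 66.8380 − 58.5144 = 8.3236

£8.32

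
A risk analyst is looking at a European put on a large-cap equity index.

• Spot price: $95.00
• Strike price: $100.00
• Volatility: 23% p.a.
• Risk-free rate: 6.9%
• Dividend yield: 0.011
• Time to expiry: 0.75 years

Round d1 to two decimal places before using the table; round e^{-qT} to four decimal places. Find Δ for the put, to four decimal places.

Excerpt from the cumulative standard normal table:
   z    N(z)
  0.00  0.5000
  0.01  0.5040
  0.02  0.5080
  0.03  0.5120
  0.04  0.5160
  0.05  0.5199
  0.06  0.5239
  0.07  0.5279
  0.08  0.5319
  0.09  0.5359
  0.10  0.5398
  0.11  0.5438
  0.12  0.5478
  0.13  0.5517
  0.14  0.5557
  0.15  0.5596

σ√T = 0.23·√0.75 = 0.1992
d₁ = [ln(95/100) + (0.069 − 0.011 + 0.23²/2)·0.75] / 0.1992 = [-0.0513 + 0.0633] / 0.1992 = 0.0605 → 0.06
N(d₁) = N(0.06) = 0.5239
Δ_put = exp(−qT)·(N(d₁) − 1) = 0.9918·(0.5239 − 1) = -0.4722

-0.4722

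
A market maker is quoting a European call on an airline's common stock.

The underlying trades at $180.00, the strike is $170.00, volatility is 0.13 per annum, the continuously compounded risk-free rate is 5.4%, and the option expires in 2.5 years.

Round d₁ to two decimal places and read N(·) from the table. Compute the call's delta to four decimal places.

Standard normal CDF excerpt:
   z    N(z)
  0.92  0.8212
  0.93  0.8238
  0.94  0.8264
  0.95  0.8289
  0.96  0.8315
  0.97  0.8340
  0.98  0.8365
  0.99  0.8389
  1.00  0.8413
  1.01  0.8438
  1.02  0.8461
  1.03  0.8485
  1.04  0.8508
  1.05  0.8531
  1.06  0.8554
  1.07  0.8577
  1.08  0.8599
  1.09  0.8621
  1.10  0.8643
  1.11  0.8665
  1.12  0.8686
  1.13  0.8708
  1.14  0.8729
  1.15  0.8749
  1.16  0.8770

σ√T = 0.13 × 1.5811 = 0.2055
d₁ = [ln(180/170) + (0.054 + 0.13²/2)·2.5] / 0.2055 = [0.0572 + 0.1561] / 0.2055 = 1.0376 which rounds to 1.04
N(d₁) = N(1.04) = 0.8508
Δ_call = N(d₁) = 0.8508

0.8508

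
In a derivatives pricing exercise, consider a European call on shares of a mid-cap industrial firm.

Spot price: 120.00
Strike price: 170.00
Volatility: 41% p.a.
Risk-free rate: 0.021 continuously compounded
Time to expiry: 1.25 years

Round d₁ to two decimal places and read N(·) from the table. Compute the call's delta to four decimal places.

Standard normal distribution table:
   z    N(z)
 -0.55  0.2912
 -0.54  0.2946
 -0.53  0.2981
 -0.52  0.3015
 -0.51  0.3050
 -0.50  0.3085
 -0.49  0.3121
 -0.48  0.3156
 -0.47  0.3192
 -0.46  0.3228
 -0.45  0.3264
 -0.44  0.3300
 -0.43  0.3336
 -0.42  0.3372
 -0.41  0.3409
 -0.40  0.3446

0.3192

σ√T = 0.41·√1.25 = 0.4584
d₁ = [ln(120/170) + (0.021 + 0.41²/2)·1.25] / 0.4584 = [-0.3483 + 0.1313] / 0.4584 = -0.4734 → -0.47
N(d₁) = N(-0.47) = 0.3192
Δ_call = N(d₁) = 0.3192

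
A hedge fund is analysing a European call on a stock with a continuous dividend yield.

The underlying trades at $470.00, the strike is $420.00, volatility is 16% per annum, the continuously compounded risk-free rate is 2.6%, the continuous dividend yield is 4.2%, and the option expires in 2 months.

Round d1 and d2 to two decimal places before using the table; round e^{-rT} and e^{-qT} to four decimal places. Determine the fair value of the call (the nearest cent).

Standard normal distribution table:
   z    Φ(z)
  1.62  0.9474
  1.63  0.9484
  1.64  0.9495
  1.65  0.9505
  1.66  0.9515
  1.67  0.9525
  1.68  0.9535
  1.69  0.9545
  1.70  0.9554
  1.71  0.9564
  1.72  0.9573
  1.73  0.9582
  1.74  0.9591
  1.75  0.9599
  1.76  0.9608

$48.87

σ√T = 0.16 × 0.4082 = 0.0653
d₁ = [ln(470/420) + (0.026 − 0.042 + 0.16²/2)·0.1667] / 0.0653 = [0.1125 − 0.0005] / 0.0653 = 1.7138 ⇒ 1.71
d₂ = d₁ − σ√T = 1.7138 − 0.0653 = 1.6485 ⇒ 1.65
e^(−qT) = e^(−0.042·0.1667) = 0.9930;  e^(−rT) = e^(−0.026·0.1667) = 0.9957
C = 470·0.9930·N(1.71) − 420·0.9957·N(1.65) = 470·0.9930·0.9564 − 420·0.9957·0.9505 = 446.3614 − 397.4934 = 48.8680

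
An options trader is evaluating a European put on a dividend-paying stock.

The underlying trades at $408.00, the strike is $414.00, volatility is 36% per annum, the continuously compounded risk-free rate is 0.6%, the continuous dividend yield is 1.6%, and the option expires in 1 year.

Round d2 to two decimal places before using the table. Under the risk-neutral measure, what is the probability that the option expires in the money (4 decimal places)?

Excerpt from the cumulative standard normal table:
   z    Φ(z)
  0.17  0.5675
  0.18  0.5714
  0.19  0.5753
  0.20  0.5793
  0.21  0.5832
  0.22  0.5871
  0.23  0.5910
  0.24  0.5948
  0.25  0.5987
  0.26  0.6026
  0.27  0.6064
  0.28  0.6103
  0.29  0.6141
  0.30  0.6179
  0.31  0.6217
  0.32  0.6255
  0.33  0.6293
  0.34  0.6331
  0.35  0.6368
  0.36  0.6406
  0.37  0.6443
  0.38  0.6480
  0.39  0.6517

0.5987

σ√T = 0.36·√1 = 0.3600
d₁ = [ln(408/414) + (0.006 − 0.016 + 0.36²/2)·1] / 0.3600 = [-0.0146 + 0.0548] / 0.3600 = 0.1117 ⇒ 0.11
d₂ = d₁ − σ√T = 0.1117 − 0.3600 = -0.2483 ⇒ -0.25
Pr(exercise) under Q = N(−d₂) = N(0.25) = 0.5987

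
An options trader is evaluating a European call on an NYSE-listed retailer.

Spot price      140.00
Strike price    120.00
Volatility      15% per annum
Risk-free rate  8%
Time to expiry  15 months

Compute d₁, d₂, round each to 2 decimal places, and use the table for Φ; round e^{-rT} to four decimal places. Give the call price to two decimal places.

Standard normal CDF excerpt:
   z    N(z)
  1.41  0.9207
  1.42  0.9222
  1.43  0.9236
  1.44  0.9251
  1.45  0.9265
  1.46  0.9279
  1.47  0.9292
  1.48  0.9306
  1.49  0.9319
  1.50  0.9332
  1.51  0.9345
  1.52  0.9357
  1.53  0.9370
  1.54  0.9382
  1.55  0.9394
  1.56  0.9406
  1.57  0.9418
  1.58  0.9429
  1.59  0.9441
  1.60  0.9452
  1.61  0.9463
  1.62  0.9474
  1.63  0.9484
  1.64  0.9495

32.05

σ√T = 0.15 × 1.1180 = 0.1677
ln(S/K) + (r + σ²/2)T = ln(140/120) + (0.08 + 0.15²/2)·1.25 = 0.1542 + 0.1141 = 0.2682
d₁ = 0.2682 / 0.1677 = 1.5993 which rounds to 1.60
d₂ = d₁ − σ√T = 1.5993 − 0.1677 = 1.4316 which rounds to 1.43
e^(−rT) = e^(−0.08·1.25) = 0.9048
C = 140·N(1.60) − 120·0.9048·N(1.43) = 140·0.9452 − 120·0.9048·0.9236 = 132.3280 − 100.2808 = 32.0472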